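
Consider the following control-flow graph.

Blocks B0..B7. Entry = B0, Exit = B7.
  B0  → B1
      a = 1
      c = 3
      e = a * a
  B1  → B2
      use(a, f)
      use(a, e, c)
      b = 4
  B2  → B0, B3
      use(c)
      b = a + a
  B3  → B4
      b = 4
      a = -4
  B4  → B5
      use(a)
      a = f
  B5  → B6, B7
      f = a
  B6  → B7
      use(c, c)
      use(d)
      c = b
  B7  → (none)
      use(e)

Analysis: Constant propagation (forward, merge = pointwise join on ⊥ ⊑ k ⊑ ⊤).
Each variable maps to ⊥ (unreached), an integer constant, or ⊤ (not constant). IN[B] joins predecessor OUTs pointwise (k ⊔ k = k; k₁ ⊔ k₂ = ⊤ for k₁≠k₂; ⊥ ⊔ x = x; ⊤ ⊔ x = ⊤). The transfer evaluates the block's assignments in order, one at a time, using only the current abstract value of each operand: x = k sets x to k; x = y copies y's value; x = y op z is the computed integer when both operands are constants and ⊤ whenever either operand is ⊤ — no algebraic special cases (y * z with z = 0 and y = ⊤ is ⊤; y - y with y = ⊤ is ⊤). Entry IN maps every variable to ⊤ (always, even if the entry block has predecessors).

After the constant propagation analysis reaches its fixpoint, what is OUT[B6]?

Per-block solution:
  B0: | IN=(all ⊤) | OUT={a:1, c:3, e:1; rest ⊤}
  B1: | IN={a:1, c:3, e:1; rest ⊤} | OUT={a:1, b:4, c:3, e:1; rest ⊤}
  B2: | IN={a:1, b:4, c:3, e:1; rest ⊤} | OUT={a:1, b:2, c:3, e:1; rest ⊤}
  B3: | IN={a:1, b:2, c:3, e:1; rest ⊤} | OUT={a:-4, b:4, c:3, e:1; rest ⊤}
  B4: | IN={a:-4, b:4, c:3, e:1; rest ⊤} | OUT={b:4, c:3, e:1; rest ⊤}
  B5: | IN={b:4, c:3, e:1; rest ⊤} | OUT={b:4, c:3, e:1; rest ⊤}
  B6: | IN={b:4, c:3, e:1; rest ⊤} | OUT={b:4, c:4, e:1; rest ⊤}
  B7: | IN={b:4, e:1; rest ⊤} | OUT={b:4, e:1; rest ⊤}

Merge at B6: IN[B6] = OUT[B5] = {a: ⊤, b: 4, c: 3, d: ⊤, e: 1, f: ⊤}
Applying B6's transfer function to that IN value gives OUT[B6] (row B6 above).

Answer: {a: ⊤, b: 4, c: 4, d: ⊤, e: 1, f: ⊤}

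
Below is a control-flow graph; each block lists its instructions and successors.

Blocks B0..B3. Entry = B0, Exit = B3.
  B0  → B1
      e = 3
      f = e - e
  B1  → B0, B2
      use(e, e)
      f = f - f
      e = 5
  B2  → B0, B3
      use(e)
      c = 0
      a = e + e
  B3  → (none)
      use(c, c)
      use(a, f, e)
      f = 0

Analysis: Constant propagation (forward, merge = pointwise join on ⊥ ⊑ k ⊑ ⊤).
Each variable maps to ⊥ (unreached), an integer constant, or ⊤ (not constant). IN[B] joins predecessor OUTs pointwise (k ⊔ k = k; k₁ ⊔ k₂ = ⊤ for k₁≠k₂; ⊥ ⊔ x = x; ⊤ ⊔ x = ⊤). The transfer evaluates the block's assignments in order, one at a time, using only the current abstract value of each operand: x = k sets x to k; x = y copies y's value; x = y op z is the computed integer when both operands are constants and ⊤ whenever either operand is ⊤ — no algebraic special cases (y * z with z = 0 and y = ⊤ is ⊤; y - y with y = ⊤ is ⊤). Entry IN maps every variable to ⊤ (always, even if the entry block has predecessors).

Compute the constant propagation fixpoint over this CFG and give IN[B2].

Answer: {a: ⊤, b: ⊤, c: ⊤, d: ⊤, e: 5, f: 0}

Trace:
Fixpoint table:
  B0: | IN=(all ⊤) | OUT={e:3, f:0; rest ⊤}
  B1: | IN={e:3, f:0; rest ⊤} | OUT={e:5, f:0; rest ⊤}
  B2: | IN={e:5, f:0; rest ⊤} | OUT={a:10, c:0, e:5, f:0; rest ⊤}
  B3: | IN={a:10, c:0, e:5, f:0; rest ⊤} | OUT={a:10, c:0, e:5, f:0; rest ⊤}

Merge at B2: IN[B2] = OUT[B1] = {a: ⊤, b: ⊤, c: ⊤, d: ⊤, e: 5, f: 0}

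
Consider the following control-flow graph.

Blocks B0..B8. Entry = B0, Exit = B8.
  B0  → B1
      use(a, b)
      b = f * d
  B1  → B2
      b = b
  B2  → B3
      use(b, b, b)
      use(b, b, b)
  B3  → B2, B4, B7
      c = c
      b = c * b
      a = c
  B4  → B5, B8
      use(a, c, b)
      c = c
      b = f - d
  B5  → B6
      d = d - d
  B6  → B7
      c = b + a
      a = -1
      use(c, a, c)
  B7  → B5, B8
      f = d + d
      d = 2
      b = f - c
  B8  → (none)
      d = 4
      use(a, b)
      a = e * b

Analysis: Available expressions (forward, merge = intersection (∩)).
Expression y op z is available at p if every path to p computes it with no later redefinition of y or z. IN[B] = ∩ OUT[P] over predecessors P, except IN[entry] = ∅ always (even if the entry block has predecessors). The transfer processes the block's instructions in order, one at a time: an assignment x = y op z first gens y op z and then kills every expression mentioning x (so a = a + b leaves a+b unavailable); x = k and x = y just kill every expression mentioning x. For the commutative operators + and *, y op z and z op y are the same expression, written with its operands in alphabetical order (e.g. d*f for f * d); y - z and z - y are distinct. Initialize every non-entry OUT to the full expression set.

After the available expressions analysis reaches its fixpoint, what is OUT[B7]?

Answer: {f-c}

Derivation:
Fixpoint table:
  B0:  IN={}  OUT={d*f}
  B1:  IN={d*f}  OUT={d*f}
  B2:  IN={d*f}  OUT={d*f}
  B3:  IN={d*f}  OUT={d*f}
  B4:  IN={d*f}  OUT={d*f, f-d}
  B5:  IN={}  OUT={}
  B6:  IN={}  OUT={}
  B7:  IN={}  OUT={f-c}
  B8:  IN={}  OUT={b*e}

Merge at B7: IN[B7] = OUT[B3] ∩ OUT[B6] = {}
Applying B7's transfer function to that IN value gives OUT[B7] (row B7 above).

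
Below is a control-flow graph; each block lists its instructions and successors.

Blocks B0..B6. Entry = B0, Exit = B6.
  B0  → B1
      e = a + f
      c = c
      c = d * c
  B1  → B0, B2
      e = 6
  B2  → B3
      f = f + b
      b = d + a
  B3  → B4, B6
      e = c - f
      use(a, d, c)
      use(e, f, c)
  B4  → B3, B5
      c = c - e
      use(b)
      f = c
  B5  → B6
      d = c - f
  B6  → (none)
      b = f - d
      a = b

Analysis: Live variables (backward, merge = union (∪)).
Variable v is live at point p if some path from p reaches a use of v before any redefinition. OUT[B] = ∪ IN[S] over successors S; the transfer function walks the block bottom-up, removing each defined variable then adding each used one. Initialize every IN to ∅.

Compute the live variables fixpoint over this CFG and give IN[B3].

Answer: {a, b, c, d, f}

Trace:
Fixpoint table:
  B0: | IN={a, b, c, d, f} | OUT={a, b, c, d, f}
  B1: | IN={a, b, c, d, f} | OUT={a, b, c, d, f}
  B2: | IN={a, b, c, d, f} | OUT={a, b, c, d, f}
  B3: | IN={a, b, c, d, f} | OUT={a, b, c, d, e, f}
  B4: | IN={a, b, c, d, e} | OUT={a, b, c, d, f}
  B5: | IN={c, f} | OUT={d, f}
  B6: | IN={d, f} | OUT={}

Merge at B3: OUT[B3] = IN[B4] ⊔ IN[B6] = {a, b, c, d, e, f}
Applying B3's transfer function to that OUT value gives IN[B3] (row B3 above).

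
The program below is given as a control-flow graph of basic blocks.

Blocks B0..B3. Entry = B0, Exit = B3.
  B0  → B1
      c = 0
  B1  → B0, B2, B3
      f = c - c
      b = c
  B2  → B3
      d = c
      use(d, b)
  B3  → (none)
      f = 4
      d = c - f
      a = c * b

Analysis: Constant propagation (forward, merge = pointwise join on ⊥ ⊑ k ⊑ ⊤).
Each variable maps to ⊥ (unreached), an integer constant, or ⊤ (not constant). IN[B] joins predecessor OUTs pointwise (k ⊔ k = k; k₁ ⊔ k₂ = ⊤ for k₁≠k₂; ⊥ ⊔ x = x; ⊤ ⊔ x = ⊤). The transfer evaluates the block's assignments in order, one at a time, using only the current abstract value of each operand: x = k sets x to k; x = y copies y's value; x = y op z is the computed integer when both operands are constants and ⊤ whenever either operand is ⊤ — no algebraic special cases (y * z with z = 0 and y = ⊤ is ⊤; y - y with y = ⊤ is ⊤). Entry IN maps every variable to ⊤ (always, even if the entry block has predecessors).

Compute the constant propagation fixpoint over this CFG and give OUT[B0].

Fixpoint table:
  B0: | IN=(all ⊤) | OUT={c:0; rest ⊤}
  B1: | IN={c:0; rest ⊤} | OUT={b:0, c:0, f:0; rest ⊤}
  B2: | IN={b:0, c:0, f:0; rest ⊤} | OUT={b:0, c:0, d:0, f:0; rest ⊤}
  B3: | IN={b:0, c:0, f:0; rest ⊤} | OUT={a:0, b:0, c:0, d:-4, f:4; rest ⊤}

Merge at B0 (entry node, so the boundary value (all ⊤) is joined with the incoming edge(s)): IN[B0] = (all ⊤) ⊔ OUT[B1] = {a: ⊤, b: ⊤, c: ⊤, d: ⊤, e: ⊤, f: ⊤}
Applying B0's transfer function to that IN value gives OUT[B0] (row B0 above).

Answer: {a: ⊤, b: ⊤, c: 0, d: ⊤, e: ⊤, f: ⊤}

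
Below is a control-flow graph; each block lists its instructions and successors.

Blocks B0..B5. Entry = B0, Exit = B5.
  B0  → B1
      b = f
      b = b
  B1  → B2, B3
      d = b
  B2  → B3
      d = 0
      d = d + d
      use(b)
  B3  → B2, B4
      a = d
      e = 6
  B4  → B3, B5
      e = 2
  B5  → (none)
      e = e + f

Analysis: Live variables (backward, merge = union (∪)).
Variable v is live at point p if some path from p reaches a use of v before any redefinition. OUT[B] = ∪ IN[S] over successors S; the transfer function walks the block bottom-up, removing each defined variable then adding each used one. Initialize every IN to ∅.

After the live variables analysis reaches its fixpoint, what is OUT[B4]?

Answer: {b, d, e, f}

Trace:
Per-block solution:
  B0:  IN={f}  OUT={b, f}
  B1:  IN={b, f}  OUT={b, d, f}
  B2:  IN={b, f}  OUT={b, d, f}
  B3:  IN={b, d, f}  OUT={b, d, f}
  B4:  IN={b, d, f}  OUT={b, d, e, f}
  B5:  IN={e, f}  OUT={}

Merge at B4: OUT[B4] = IN[B3] ⊔ IN[B5] = {b, d, e, f}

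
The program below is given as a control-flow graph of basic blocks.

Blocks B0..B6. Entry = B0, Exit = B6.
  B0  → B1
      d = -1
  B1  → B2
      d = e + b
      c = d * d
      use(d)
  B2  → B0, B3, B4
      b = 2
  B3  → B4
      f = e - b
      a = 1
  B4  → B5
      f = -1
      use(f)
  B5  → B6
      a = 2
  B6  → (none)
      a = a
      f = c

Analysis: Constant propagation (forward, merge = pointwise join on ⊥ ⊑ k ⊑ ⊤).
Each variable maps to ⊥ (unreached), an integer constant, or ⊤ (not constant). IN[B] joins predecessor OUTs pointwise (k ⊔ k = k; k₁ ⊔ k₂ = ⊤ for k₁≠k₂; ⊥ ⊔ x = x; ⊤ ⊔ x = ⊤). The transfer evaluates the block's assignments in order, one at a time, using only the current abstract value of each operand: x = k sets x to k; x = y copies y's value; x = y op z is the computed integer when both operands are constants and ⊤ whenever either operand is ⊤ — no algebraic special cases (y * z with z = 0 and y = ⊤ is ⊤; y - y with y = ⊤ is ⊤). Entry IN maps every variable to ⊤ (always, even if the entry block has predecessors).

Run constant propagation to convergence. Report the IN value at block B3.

Answer: {a: ⊤, b: 2, c: ⊤, d: ⊤, e: ⊤, f: ⊤}

Derivation:
Per-block solution:
  B0:   IN=(all ⊤)   OUT={d:-1; rest ⊤}
  B1:   IN={d:-1; rest ⊤}   OUT=(all ⊤)
  B2:   IN=(all ⊤)   OUT={b:2; rest ⊤}
  B3:   IN={b:2; rest ⊤}   OUT={a:1, b:2; rest ⊤}
  B4:   IN={b:2; rest ⊤}   OUT={b:2, f:-1; rest ⊤}
  B5:   IN={b:2, f:-1; rest ⊤}   OUT={a:2, b:2, f:-1; rest ⊤}
  B6:   IN={a:2, b:2, f:-1; rest ⊤}   OUT={a:2, b:2; rest ⊤}

Merge at B3: IN[B3] = OUT[B2] = {a: ⊤, b: 2, c: ⊤, d: ⊤, e: ⊤, f: ⊤}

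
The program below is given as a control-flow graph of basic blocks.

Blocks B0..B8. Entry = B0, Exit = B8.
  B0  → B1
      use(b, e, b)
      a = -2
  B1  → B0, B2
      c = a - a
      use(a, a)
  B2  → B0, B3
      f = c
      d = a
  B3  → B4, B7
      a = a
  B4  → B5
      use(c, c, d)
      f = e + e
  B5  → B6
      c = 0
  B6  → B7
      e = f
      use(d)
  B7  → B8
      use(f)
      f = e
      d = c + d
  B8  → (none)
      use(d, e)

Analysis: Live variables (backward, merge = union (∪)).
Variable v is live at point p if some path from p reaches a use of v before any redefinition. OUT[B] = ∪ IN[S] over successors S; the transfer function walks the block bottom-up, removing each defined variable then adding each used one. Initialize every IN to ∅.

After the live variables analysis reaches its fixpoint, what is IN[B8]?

Per-block solution:
  B0:  IN={b, e}  OUT={a, b, e}
  B1:  IN={a, b, e}  OUT={a, b, c, e}
  B2:  IN={a, b, c, e}  OUT={a, b, c, d, e, f}
  B3:  IN={a, c, d, e, f}  OUT={c, d, e, f}
  B4:  IN={c, d, e}  OUT={d, f}
  B5:  IN={d, f}  OUT={c, d, f}
  B6:  IN={c, d, f}  OUT={c, d, e, f}
  B7:  IN={c, d, e, f}  OUT={d, e}
  B8:  IN={d, e}  OUT={}

B8 is the boundary node: OUT[B8] = {}
Applying B8's transfer function to that OUT value gives IN[B8] (row B8 above).

Answer: {d, e}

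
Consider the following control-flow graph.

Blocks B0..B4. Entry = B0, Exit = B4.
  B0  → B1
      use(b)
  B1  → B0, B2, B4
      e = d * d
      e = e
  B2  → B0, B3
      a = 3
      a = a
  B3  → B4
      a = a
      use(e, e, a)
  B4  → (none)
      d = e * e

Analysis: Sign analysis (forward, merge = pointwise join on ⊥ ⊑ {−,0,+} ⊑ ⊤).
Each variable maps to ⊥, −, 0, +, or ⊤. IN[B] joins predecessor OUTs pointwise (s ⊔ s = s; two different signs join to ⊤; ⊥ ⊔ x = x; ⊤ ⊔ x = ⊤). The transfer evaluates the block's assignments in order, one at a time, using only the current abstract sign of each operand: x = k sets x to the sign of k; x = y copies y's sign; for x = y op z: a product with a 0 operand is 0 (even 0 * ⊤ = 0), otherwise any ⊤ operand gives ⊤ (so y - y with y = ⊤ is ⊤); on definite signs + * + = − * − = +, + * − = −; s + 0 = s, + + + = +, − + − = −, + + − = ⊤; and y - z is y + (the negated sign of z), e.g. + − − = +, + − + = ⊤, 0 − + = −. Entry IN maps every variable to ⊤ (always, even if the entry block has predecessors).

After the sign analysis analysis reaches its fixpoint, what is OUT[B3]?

Converged values:
  B0:  IN=(all ⊤)  OUT=(all ⊤)
  B1:  IN=(all ⊤)  OUT=(all ⊤)
  B2:  IN=(all ⊤)  OUT={a:+; rest ⊤}
  B3:  IN={a:+; rest ⊤}  OUT={a:+; rest ⊤}
  B4:  IN=(all ⊤)  OUT=(all ⊤)

Merge at B3: IN[B3] = OUT[B2] = {a: +, b: ⊤, c: ⊤, d: ⊤, e: ⊤, f: ⊤}
Applying B3's transfer function to that IN value gives OUT[B3] (row B3 above).

Answer: {a: +, b: ⊤, c: ⊤, d: ⊤, e: ⊤, f: ⊤}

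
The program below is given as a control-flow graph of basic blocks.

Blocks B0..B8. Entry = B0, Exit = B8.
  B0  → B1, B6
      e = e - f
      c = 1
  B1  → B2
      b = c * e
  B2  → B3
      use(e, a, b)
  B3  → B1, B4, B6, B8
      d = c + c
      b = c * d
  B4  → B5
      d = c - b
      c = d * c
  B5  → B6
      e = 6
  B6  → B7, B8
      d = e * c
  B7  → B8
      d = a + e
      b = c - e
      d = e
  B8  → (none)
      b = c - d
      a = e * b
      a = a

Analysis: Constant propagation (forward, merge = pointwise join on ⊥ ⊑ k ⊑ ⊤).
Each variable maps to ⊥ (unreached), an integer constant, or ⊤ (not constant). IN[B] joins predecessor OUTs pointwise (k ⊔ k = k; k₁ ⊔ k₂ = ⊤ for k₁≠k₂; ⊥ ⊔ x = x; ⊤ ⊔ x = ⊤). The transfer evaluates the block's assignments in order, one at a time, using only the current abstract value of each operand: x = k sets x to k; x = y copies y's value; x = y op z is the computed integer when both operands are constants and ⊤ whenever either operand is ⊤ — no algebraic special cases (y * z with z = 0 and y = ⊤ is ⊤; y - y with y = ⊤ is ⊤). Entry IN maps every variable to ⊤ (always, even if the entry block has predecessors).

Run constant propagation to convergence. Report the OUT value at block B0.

Converged values:
  B0: | IN=(all ⊤) | OUT={c:1; rest ⊤}
  B1: | IN={c:1; rest ⊤} | OUT={c:1; rest ⊤}
  B2: | IN={c:1; rest ⊤} | OUT={c:1; rest ⊤}
  B3: | IN={c:1; rest ⊤} | OUT={b:2, c:1, d:2; rest ⊤}
  B4: | IN={b:2, c:1, d:2; rest ⊤} | OUT={b:2, c:-1, d:-1; rest ⊤}
  B5: | IN={b:2, c:-1, d:-1; rest ⊤} | OUT={b:2, c:-1, d:-1, e:6; rest ⊤}
  B6: | IN=(all ⊤) | OUT=(all ⊤)
  B7: | IN=(all ⊤) | OUT=(all ⊤)
  B8: | IN=(all ⊤) | OUT=(all ⊤)

B0 is the boundary node: IN[B0] = {a: ⊤, b: ⊤, c: ⊤, d: ⊤, e: ⊤, f: ⊤}
Applying B0's transfer function to that IN value gives OUT[B0] (row B0 above).

Answer: {a: ⊤, b: ⊤, c: 1, d: ⊤, e: ⊤, f: ⊤}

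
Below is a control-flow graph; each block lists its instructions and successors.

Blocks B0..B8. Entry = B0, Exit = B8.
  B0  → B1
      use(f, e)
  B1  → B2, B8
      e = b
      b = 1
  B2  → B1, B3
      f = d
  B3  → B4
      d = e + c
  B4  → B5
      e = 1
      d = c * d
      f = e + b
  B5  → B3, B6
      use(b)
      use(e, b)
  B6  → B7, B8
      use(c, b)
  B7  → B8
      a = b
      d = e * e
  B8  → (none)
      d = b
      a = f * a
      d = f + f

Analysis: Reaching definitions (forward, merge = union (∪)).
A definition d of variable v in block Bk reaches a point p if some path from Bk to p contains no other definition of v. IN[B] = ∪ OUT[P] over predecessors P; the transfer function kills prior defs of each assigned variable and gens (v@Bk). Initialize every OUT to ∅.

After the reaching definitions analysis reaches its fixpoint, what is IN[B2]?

Converged values:
  B0:  IN={}  OUT={}
  B1:  IN={b@B1, e@B1, f@B2}  OUT={b@B1, e@B1, f@B2}
  B2:  IN={b@B1, e@B1, f@B2}  OUT={b@B1, e@B1, f@B2}
  B3:  IN={b@B1, d@B4, e@B1, e@B4, f@B2, f@B4}  OUT={b@B1, d@B3, e@B1, e@B4, f@B2, f@B4}
  B4:  IN={b@B1, d@B3, e@B1, e@B4, f@B2, f@B4}  OUT={b@B1, d@B4, e@B4, f@B4}
  B5:  IN={b@B1, d@B4, e@B4, f@B4}  OUT={b@B1, d@B4, e@B4, f@B4}
  B6:  IN={b@B1, d@B4, e@B4, f@B4}  OUT={b@B1, d@B4, e@B4, f@B4}
  B7:  IN={b@B1, d@B4, e@B4, f@B4}  OUT={a@B7, b@B1, d@B7, e@B4, f@B4}
  B8:  IN={a@B7, b@B1, d@B4, d@B7, e@B1, e@B4, f@B2, f@B4}  OUT={a@B8, b@B1, d@B8, e@B1, e@B4, f@B2, f@B4}

Merge at B2: IN[B2] = OUT[B1] = {b@B1, e@B1, f@B2}

Answer: {b@B1, e@B1, f@B2}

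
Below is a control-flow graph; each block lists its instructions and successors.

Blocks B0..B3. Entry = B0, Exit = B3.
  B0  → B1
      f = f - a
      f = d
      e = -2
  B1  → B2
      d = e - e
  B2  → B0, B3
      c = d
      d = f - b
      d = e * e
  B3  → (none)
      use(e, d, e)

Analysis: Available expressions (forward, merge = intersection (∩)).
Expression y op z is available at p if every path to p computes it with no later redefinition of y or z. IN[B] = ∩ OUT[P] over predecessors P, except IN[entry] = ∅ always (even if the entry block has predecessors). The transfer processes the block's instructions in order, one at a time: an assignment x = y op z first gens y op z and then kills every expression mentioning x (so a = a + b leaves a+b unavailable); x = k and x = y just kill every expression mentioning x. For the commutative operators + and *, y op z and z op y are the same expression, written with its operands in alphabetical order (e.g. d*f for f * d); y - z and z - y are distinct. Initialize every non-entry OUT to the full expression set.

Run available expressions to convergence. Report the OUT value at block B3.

Converged values:
  B0:  IN={}  OUT={}
  B1:  IN={}  OUT={e-e}
  B2:  IN={e-e}  OUT={e*e, e-e, f-b}
  B3:  IN={e*e, e-e, f-b}  OUT={e*e, e-e, f-b}

Merge at B3: IN[B3] = OUT[B2] = {e*e, e-e, f-b}
Applying B3's transfer function to that IN value gives OUT[B3] (row B3 above).

Answer: {e*e, e-e, f-b}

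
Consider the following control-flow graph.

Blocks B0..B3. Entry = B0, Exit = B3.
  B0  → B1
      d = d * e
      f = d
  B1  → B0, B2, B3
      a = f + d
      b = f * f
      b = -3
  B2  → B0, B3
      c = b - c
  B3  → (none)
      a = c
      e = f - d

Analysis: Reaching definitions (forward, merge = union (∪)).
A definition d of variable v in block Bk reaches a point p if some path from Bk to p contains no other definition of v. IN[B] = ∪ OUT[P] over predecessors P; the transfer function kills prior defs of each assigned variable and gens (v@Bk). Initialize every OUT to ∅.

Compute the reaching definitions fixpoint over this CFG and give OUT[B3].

Per-block solution:
  B0:   IN={a@B1, b@B1, c@B2, d@B0, f@B0}   OUT={a@B1, b@B1, c@B2, d@B0, f@B0}
  B1:   IN={a@B1, b@B1, c@B2, d@B0, f@B0}   OUT={a@B1, b@B1, c@B2, d@B0, f@B0}
  B2:   IN={a@B1, b@B1, c@B2, d@B0, f@B0}   OUT={a@B1, b@B1, c@B2, d@B0, f@B0}
  B3:   IN={a@B1, b@B1, c@B2, d@B0, f@B0}   OUT={a@B3, b@B1, c@B2, d@B0, e@B3, f@B0}

Merge at B3: IN[B3] = OUT[B1] ⊔ OUT[B2] = {a@B1, b@B1, c@B2, d@B0, f@B0}
Applying B3's transfer function to that IN value gives OUT[B3] (row B3 above).

Answer: {a@B3, b@B1, c@B2, d@B0, e@B3, f@B0}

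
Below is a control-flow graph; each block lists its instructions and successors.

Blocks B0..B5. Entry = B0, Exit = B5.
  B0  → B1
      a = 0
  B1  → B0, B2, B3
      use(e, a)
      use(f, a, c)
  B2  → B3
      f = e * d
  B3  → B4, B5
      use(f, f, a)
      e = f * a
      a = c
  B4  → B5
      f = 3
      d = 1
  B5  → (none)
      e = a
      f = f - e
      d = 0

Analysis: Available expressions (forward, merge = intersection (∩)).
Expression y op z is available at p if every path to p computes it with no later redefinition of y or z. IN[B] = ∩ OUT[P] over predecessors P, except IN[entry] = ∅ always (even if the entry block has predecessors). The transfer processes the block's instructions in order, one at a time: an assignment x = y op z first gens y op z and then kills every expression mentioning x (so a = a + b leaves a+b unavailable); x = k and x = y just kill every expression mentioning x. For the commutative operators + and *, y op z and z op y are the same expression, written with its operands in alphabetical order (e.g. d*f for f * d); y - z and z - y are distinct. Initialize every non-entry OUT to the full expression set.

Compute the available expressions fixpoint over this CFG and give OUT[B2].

Per-block solution:
  B0: | IN={} | OUT={}
  B1: | IN={} | OUT={}
  B2: | IN={} | OUT={d*e}
  B3: | IN={} | OUT={}
  B4: | IN={} | OUT={}
  B5: | IN={} | OUT={}

Merge at B2: IN[B2] = OUT[B1] = {}
Applying B2's transfer function to that IN value gives OUT[B2] (row B2 above).

Answer: {d*e}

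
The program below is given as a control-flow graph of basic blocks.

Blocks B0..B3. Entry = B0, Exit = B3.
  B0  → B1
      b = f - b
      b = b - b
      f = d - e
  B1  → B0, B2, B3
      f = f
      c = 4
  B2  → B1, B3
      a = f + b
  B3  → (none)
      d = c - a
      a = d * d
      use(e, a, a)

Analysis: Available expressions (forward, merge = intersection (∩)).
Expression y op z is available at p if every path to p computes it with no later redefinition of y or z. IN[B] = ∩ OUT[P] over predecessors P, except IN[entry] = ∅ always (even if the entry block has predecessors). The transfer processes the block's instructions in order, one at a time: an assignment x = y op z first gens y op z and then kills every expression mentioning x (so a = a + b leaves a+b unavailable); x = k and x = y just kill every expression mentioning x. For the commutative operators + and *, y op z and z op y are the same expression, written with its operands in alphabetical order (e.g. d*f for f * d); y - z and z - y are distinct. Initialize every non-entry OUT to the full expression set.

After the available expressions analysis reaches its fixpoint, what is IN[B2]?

Answer: {d-e}

Working:
Per-block solution:
  B0: | IN={} | OUT={d-e}
  B1: | IN={d-e} | OUT={d-e}
  B2: | IN={d-e} | OUT={b+f, d-e}
  B3: | IN={d-e} | OUT={d*d}

Merge at B2: IN[B2] = OUT[B1] = {d-e}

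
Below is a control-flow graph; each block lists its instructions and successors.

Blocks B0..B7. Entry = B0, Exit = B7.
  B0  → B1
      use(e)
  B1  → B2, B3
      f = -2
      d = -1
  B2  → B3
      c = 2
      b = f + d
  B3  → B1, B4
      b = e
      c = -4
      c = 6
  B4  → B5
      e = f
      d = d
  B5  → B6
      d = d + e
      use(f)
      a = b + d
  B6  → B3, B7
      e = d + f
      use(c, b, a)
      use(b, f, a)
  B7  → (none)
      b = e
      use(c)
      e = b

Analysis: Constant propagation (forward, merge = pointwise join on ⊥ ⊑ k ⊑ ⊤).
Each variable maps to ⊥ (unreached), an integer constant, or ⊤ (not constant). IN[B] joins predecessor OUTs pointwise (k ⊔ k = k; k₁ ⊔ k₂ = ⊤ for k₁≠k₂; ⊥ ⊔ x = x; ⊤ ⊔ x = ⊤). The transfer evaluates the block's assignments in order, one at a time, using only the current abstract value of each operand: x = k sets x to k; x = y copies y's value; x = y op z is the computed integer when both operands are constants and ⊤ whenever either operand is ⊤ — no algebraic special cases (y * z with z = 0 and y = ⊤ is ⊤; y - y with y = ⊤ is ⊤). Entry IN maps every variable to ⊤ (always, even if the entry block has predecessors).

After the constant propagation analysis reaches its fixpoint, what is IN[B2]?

Answer: {a: ⊤, b: ⊤, c: ⊤, d: -1, e: ⊤, f: -2}

Working:
Per-block solution:
  B0:   IN=(all ⊤)   OUT=(all ⊤)
  B1:   IN=(all ⊤)   OUT={d:-1, f:-2; rest ⊤}
  B2:   IN={d:-1, f:-2; rest ⊤}   OUT={b:-3, c:2, d:-1, f:-2; rest ⊤}
  B3:   IN={f:-2; rest ⊤}   OUT={c:6, f:-2; rest ⊤}
  B4:   IN={c:6, f:-2; rest ⊤}   OUT={c:6, e:-2, f:-2; rest ⊤}
  B5:   IN={c:6, e:-2, f:-2; rest ⊤}   OUT={c:6, e:-2, f:-2; rest ⊤}
  B6:   IN={c:6, e:-2, f:-2; rest ⊤}   OUT={c:6, f:-2; rest ⊤}
  B7:   IN={c:6, f:-2; rest ⊤}   OUT={c:6, f:-2; rest ⊤}

Merge at B2: IN[B2] = OUT[B1] = {a: ⊤, b: ⊤, c: ⊤, d: -1, e: ⊤, f: -2}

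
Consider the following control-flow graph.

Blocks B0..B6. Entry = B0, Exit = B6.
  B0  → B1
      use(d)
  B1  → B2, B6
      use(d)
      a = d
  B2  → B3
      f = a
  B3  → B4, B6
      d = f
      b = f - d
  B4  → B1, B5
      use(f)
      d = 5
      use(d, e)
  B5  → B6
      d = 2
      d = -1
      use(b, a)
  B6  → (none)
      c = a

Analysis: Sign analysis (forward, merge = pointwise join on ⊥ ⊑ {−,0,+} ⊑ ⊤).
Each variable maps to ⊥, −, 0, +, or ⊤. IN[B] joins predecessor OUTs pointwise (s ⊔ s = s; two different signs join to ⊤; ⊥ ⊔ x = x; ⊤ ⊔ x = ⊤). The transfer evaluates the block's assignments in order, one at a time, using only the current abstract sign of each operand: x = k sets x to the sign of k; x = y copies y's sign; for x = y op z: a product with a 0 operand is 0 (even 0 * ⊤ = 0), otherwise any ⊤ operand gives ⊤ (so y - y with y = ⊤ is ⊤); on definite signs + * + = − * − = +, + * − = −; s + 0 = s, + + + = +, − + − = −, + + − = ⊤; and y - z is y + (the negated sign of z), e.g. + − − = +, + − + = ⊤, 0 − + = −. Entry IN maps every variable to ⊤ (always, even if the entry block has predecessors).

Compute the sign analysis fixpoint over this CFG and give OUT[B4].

Fixpoint table:
  B0:   IN=(all ⊤)   OUT=(all ⊤)
  B1:   IN=(all ⊤)   OUT=(all ⊤)
  B2:   IN=(all ⊤)   OUT=(all ⊤)
  B3:   IN=(all ⊤)   OUT=(all ⊤)
  B4:   IN=(all ⊤)   OUT={d:+; rest ⊤}
  B5:   IN={d:+; rest ⊤}   OUT={d:-; rest ⊤}
  B6:   IN=(all ⊤)   OUT=(all ⊤)

Merge at B4: IN[B4] = OUT[B3] = {a: ⊤, b: ⊤, c: ⊤, d: ⊤, e: ⊤, f: ⊤}
Applying B4's transfer function to that IN value gives OUT[B4] (row B4 above).

Answer: {a: ⊤, b: ⊤, c: ⊤, d: +, e: ⊤, f: ⊤}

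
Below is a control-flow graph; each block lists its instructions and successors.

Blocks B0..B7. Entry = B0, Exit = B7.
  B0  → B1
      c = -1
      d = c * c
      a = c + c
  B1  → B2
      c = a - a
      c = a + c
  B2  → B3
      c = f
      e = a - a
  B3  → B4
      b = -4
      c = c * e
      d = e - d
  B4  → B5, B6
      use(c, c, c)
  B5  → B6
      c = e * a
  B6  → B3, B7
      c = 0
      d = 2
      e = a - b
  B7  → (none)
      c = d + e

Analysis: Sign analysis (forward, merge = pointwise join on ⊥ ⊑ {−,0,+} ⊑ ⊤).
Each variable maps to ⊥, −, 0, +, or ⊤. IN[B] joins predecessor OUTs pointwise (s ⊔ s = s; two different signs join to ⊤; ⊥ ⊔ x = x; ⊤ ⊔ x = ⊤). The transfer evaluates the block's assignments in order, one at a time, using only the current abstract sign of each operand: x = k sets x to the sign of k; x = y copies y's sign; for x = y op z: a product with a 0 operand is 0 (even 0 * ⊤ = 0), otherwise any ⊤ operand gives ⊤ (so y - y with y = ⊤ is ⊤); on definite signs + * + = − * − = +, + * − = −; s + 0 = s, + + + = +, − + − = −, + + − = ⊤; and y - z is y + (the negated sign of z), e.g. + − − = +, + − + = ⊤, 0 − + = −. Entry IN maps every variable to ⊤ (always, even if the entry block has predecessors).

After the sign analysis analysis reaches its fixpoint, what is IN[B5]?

Answer: {a: -, b: -, c: ⊤, d: ⊤, e: ⊤, f: ⊤}

Trace:
Converged values:
  B0:   IN=(all ⊤)   OUT={a:-, c:-, d:+; rest ⊤}
  B1:   IN={a:-, c:-, d:+; rest ⊤}   OUT={a:-, d:+; rest ⊤}
  B2:   IN={a:-, d:+; rest ⊤}   OUT={a:-, d:+; rest ⊤}
  B3:   IN={a:-, d:+; rest ⊤}   OUT={a:-, b:-; rest ⊤}
  B4:   IN={a:-, b:-; rest ⊤}   OUT={a:-, b:-; rest ⊤}
  B5:   IN={a:-, b:-; rest ⊤}   OUT={a:-, b:-; rest ⊤}
  B6:   IN={a:-, b:-; rest ⊤}   OUT={a:-, b:-, c:0, d:+; rest ⊤}
  B7:   IN={a:-, b:-, c:0, d:+; rest ⊤}   OUT={a:-, b:-, d:+; rest ⊤}

Merge at B5: IN[B5] = OUT[B4] = {a: -, b: -, c: ⊤, d: ⊤, e: ⊤, f: ⊤}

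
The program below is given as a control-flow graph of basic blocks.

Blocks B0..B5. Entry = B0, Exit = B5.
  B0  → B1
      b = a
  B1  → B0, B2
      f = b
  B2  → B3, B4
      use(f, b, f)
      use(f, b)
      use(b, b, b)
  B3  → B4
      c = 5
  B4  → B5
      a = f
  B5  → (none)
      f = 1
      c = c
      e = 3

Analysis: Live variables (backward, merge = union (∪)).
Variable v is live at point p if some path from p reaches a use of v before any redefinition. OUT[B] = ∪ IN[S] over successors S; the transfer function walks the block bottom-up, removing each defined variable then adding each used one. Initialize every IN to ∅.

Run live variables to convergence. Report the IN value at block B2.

Fixpoint table:
  B0:   IN={a, c}   OUT={a, b, c}
  B1:   IN={a, b, c}   OUT={a, b, c, f}
  B2:   IN={b, c, f}   OUT={c, f}
  B3:   IN={f}   OUT={c, f}
  B4:   IN={c, f}   OUT={c}
  B5:   IN={c}   OUT={}

Merge at B2: OUT[B2] = IN[B3] ⊔ IN[B4] = {c, f}
Applying B2's transfer function to that OUT value gives IN[B2] (row B2 above).

Answer: {b, c, f}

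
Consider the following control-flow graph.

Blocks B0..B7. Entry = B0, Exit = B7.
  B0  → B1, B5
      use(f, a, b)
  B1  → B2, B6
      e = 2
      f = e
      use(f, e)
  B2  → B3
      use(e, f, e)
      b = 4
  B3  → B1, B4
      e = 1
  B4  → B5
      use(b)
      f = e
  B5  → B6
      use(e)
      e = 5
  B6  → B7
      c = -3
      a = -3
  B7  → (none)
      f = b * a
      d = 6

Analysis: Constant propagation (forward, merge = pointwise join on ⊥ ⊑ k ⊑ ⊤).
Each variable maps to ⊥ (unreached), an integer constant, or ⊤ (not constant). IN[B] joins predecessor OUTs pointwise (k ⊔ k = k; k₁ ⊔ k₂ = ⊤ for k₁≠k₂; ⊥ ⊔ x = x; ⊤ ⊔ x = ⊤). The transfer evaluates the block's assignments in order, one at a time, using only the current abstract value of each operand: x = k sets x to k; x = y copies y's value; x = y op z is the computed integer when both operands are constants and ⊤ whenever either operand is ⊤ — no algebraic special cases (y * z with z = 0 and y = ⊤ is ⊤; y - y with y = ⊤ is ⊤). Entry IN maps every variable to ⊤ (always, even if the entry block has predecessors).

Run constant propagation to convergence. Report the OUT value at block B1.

Answer: {a: ⊤, b: ⊤, c: ⊤, d: ⊤, e: 2, f: 2}

Derivation:
Per-block solution:
  B0:  IN=(all ⊤)  OUT=(all ⊤)
  B1:  IN=(all ⊤)  OUT={e:2, f:2; rest ⊤}
  B2:  IN={e:2, f:2; rest ⊤}  OUT={b:4, e:2, f:2; rest ⊤}
  B3:  IN={b:4, e:2, f:2; rest ⊤}  OUT={b:4, e:1, f:2; rest ⊤}
  B4:  IN={b:4, e:1, f:2; rest ⊤}  OUT={b:4, e:1, f:1; rest ⊤}
  B5:  IN=(all ⊤)  OUT={e:5; rest ⊤}
  B6:  IN=(all ⊤)  OUT={a:-3, c:-3; rest ⊤}
  B7:  IN={a:-3, c:-3; rest ⊤}  OUT={a:-3, c:-3, d:6; rest ⊤}

Merge at B1: IN[B1] = OUT[B0] ⊔ OUT[B3] = {a: ⊤, b: ⊤, c: ⊤, d: ⊤, e: ⊤, f: ⊤}
Applying B1's transfer function to that IN value gives OUT[B1] (row B1 above).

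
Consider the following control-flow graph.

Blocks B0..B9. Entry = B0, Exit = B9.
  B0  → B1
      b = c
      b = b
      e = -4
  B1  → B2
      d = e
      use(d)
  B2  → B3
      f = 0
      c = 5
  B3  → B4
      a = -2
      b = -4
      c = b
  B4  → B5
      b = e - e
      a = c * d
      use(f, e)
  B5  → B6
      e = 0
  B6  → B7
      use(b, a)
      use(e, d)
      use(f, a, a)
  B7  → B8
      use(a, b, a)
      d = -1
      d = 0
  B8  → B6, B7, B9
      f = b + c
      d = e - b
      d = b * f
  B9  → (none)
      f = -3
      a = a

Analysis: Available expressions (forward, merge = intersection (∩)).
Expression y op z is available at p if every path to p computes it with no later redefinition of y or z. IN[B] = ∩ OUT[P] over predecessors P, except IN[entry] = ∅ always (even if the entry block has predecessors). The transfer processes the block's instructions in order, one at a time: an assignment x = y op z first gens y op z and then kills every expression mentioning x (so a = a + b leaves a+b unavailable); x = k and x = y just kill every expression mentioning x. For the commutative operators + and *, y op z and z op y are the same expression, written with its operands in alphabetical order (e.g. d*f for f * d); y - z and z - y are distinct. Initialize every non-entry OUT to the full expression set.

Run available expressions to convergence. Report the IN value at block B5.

Converged values:
  B0:  IN={}  OUT={}
  B1:  IN={}  OUT={}
  B2:  IN={}  OUT={}
  B3:  IN={}  OUT={}
  B4:  IN={}  OUT={c*d, e-e}
  B5:  IN={c*d, e-e}  OUT={c*d}
  B6:  IN={}  OUT={}
  B7:  IN={}  OUT={}
  B8:  IN={}  OUT={b*f, b+c, e-b}
  B9:  IN={b*f, b+c, e-b}  OUT={b+c, e-b}

Merge at B5: IN[B5] = OUT[B4] = {c*d, e-e}

Answer: {c*d, e-e}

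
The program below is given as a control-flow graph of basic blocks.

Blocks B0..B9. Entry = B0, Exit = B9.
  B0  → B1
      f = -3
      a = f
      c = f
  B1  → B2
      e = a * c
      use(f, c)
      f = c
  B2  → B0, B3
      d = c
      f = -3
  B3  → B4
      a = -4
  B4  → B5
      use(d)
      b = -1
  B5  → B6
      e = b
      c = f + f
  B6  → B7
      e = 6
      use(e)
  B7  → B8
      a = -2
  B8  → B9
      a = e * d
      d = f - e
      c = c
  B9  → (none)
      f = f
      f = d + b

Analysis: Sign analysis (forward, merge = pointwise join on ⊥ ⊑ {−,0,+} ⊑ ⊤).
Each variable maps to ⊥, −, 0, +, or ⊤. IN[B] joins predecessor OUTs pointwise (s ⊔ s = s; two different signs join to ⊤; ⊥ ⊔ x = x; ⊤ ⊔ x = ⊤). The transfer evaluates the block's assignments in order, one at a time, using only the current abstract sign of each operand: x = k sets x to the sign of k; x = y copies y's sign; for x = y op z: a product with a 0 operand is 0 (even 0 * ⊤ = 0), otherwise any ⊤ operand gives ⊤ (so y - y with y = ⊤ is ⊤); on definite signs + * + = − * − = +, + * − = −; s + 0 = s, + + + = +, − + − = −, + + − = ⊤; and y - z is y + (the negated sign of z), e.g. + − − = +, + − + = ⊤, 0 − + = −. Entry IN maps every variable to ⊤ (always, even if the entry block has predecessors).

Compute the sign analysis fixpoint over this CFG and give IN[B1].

Fixpoint table:
  B0:  IN=(all ⊤)  OUT={a:-, c:-, f:-; rest ⊤}
  B1:  IN={a:-, c:-, f:-; rest ⊤}  OUT={a:-, c:-, e:+, f:-; rest ⊤}
  B2:  IN={a:-, c:-, e:+, f:-; rest ⊤}  OUT={a:-, c:-, d:-, e:+, f:-; rest ⊤}
  B3:  IN={a:-, c:-, d:-, e:+, f:-; rest ⊤}  OUT={a:-, c:-, d:-, e:+, f:-; rest ⊤}
  B4:  IN={a:-, c:-, d:-, e:+, f:-; rest ⊤}  OUT={a:-, b:-, c:-, d:-, e:+, f:-; rest ⊤}
  B5:  IN={a:-, b:-, c:-, d:-, e:+, f:-; rest ⊤}  OUT={a:-, b:-, c:-, d:-, e:-, f:-; rest ⊤}
  B6:  IN={a:-, b:-, c:-, d:-, e:-, f:-; rest ⊤}  OUT={a:-, b:-, c:-, d:-, e:+, f:-; rest ⊤}
  B7:  IN={a:-, b:-, c:-, d:-, e:+, f:-; rest ⊤}  OUT={a:-, b:-, c:-, d:-, e:+, f:-; rest ⊤}
  B8:  IN={a:-, b:-, c:-, d:-, e:+, f:-; rest ⊤}  OUT={a:-, b:-, c:-, d:-, e:+, f:-; rest ⊤}
  B9:  IN={a:-, b:-, c:-, d:-, e:+, f:-; rest ⊤}  OUT={a:-, b:-, c:-, d:-, e:+, f:-; rest ⊤}

Merge at B1: IN[B1] = OUT[B0] = {a: -, b: ⊤, c: -, d: ⊤, e: ⊤, f: -}

Answer: {a: -, b: ⊤, c: -, d: ⊤, e: ⊤, f: -}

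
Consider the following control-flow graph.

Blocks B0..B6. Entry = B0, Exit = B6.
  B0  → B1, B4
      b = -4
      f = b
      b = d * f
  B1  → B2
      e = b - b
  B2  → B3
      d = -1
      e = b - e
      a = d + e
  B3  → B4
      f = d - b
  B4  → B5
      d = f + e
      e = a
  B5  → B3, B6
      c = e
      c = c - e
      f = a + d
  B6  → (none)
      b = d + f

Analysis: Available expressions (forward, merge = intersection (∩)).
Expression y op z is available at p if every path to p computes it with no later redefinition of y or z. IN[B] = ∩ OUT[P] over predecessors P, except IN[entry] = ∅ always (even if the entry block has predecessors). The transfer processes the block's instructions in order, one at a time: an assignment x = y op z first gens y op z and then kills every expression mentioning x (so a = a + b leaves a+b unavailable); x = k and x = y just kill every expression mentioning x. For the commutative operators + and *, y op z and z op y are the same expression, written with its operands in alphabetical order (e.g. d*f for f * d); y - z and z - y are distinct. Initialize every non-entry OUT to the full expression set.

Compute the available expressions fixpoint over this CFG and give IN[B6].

Answer: {a+d}

Trace:
Fixpoint table:
  B0: | IN={} | OUT={d*f}
  B1: | IN={d*f} | OUT={b-b, d*f}
  B2: | IN={b-b, d*f} | OUT={b-b, d+e}
  B3: | IN={} | OUT={d-b}
  B4: | IN={} | OUT={}
  B5: | IN={} | OUT={a+d}
  B6: | IN={a+d} | OUT={a+d, d+f}

Merge at B6: IN[B6] = OUT[B5] = {a+d}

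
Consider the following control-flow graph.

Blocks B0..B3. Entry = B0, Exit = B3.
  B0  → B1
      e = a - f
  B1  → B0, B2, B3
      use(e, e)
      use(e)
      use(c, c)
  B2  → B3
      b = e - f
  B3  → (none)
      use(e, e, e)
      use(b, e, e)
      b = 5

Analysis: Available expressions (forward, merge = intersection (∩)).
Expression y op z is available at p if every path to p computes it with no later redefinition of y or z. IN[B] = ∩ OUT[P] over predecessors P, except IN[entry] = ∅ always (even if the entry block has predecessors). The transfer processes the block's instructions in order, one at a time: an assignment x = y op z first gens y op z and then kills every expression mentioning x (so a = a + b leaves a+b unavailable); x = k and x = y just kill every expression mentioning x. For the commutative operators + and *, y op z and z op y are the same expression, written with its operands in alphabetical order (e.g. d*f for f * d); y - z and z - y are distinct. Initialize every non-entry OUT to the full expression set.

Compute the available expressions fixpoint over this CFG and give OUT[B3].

Converged values:
  B0:  IN={}  OUT={a-f}
  B1:  IN={a-f}  OUT={a-f}
  B2:  IN={a-f}  OUT={a-f, e-f}
  B3:  IN={a-f}  OUT={a-f}

Merge at B3: IN[B3] = OUT[B1] ∩ OUT[B2] = {a-f}
Applying B3's transfer function to that IN value gives OUT[B3] (row B3 above).

Answer: {a-f}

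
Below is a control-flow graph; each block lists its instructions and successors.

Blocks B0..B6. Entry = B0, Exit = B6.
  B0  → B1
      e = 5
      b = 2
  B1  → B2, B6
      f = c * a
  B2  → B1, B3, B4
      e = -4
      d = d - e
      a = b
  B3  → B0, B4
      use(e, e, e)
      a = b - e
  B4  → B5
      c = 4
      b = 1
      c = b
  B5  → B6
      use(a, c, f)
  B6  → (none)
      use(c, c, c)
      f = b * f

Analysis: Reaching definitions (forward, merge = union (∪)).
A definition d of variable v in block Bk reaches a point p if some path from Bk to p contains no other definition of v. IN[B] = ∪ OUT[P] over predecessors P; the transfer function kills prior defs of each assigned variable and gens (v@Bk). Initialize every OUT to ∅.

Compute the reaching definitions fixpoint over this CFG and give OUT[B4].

Fixpoint table:
  B0: | IN={a@B3, b@B0, d@B2, e@B2, f@B1} | OUT={a@B3, b@B0, d@B2, e@B0, f@B1}
  B1: | IN={a@B2, a@B3, b@B0, d@B2, e@B0, e@B2, f@B1} | OUT={a@B2, a@B3, b@B0, d@B2, e@B0, e@B2, f@B1}
  B2: | IN={a@B2, a@B3, b@B0, d@B2, e@B0, e@B2, f@B1} | OUT={a@B2, b@B0, d@B2, e@B2, f@B1}
  B3: | IN={a@B2, b@B0, d@B2, e@B2, f@B1} | OUT={a@B3, b@B0, d@B2, e@B2, f@B1}
  B4: | IN={a@B2, a@B3, b@B0, d@B2, e@B2, f@B1} | OUT={a@B2, a@B3, b@B4, c@B4, d@B2, e@B2, f@B1}
  B5: | IN={a@B2, a@B3, b@B4, c@B4, d@B2, e@B2, f@B1} | OUT={a@B2, a@B3, b@B4, c@B4, d@B2, e@B2, f@B1}
  B6: | IN={a@B2, a@B3, b@B0, b@B4, c@B4, d@B2, e@B0, e@B2, f@B1} | OUT={a@B2, a@B3, b@B0, b@B4, c@B4, d@B2, e@B0, e@B2, f@B6}

Merge at B4: IN[B4] = OUT[B2] ⊔ OUT[B3] = {a@B2, a@B3, b@B0, d@B2, e@B2, f@B1}
Applying B4's transfer function to that IN value gives OUT[B4] (row B4 above).

Answer: {a@B2, a@B3, b@B4, c@B4, d@B2, e@B2, f@B1}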